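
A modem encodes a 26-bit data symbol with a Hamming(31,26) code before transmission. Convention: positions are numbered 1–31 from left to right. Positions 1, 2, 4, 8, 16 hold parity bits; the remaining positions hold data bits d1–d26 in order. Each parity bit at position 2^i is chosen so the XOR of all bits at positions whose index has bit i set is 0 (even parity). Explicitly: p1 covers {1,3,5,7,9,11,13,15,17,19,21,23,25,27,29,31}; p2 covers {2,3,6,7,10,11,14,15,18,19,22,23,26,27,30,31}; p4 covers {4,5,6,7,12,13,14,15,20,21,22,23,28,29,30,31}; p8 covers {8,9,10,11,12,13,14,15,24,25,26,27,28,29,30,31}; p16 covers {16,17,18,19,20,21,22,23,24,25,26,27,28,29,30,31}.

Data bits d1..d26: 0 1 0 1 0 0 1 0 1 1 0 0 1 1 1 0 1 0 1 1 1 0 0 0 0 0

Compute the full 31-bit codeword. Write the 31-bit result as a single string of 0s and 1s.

0100101000101101011101011100000

Place data at non-parity positions: p1 p2 0 p4 1 0 1 p8 0 0 1 0 1 1 0 p16 0 1 1 1 0 1 0 1 1 1 0 0 0 0 0
p1 (pos 1,3,5,7,9,11,13,15,17,19,21,23,25,27,29,31): XOR of data positions = 0⊕1⊕1⊕0⊕1⊕1⊕0⊕0⊕1⊕0⊕0⊕1⊕0⊕0⊕0 = 0
p2 (pos 2,3,6,7,10,11,14,15,18,19,22,23,26,27,30,31): XOR of data positions = 0⊕0⊕1⊕0⊕1⊕1⊕0⊕1⊕1⊕1⊕0⊕1⊕0⊕0⊕0 = 1
p4 (pos 4,5,6,7,12,13,14,15,20,21,22,23,28,29,30,31): XOR of data positions = 1⊕0⊕1⊕0⊕1⊕1⊕0⊕1⊕0⊕1⊕0⊕0⊕0⊕0⊕0 = 0
p8 (pos 8,9,10,11,12,13,14,15,24,25,26,27,28,29,30,31): XOR of data positions = 0⊕0⊕1⊕0⊕1⊕1⊕0⊕1⊕1⊕1⊕0⊕0⊕0⊕0⊕0 = 0
p16 (pos 16,17,18,19,20,21,22,23,24,25,26,27,28,29,30,31): XOR of data positions = 0⊕1⊕1⊕1⊕0⊕1⊕0⊕1⊕1⊕1⊕0⊕0⊕0⊕0⊕0 = 1
Codeword: 0100101000101101011101011100000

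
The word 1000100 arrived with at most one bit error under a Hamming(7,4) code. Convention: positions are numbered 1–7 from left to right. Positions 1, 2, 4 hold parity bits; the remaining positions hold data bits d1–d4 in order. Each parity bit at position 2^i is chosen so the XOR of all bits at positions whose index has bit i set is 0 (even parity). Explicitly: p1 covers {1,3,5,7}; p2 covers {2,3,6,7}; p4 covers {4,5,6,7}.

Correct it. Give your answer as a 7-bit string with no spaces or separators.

1001100

s1 (pos 1,3,5,7): 1⊕0⊕1⊕0 = 0
s2 (pos 2,3,6,7): 0⊕0⊕0⊕0 = 0
s4 (pos 4,5,6,7): 0⊕1⊕0⊕0 = 1
Syndrome s4…s1 = 100 → error at position 4.
Flip position 4: 1000100 → 1001100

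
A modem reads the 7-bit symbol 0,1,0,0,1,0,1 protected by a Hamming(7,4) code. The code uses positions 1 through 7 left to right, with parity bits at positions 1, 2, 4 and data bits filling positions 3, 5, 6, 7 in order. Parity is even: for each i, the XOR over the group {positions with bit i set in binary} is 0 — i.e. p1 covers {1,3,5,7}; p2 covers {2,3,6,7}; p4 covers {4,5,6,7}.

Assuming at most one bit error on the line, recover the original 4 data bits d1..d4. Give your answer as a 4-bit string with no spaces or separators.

0101

s1 (pos 1,3,5,7): 0⊕0⊕1⊕1 = 0
s2 (pos 2,3,6,7): 1⊕0⊕0⊕1 = 0
s4 (pos 4,5,6,7): 0⊕1⊕0⊕1 = 0
Syndrome s4…s1 = 000 → no error.
Read data bits from positions 3,5,6,7: 0101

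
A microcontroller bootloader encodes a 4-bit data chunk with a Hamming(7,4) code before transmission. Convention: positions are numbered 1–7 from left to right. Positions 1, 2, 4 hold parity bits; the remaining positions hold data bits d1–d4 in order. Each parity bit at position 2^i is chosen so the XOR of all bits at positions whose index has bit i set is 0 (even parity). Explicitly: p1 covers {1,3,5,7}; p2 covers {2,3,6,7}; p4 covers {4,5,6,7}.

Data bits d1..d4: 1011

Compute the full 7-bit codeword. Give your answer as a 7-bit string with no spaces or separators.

Place data at non-parity positions: p1 p2 1 p4 0 1 1
p1 (pos 1,3,5,7): XOR of data positions = 1⊕0⊕1 = 0
p2 (pos 2,3,6,7): XOR of data positions = 1⊕1⊕1 = 1
p4 (pos 4,5,6,7): XOR of data positions = 0⊕1⊕1 = 0
Codeword: 0110011

0110011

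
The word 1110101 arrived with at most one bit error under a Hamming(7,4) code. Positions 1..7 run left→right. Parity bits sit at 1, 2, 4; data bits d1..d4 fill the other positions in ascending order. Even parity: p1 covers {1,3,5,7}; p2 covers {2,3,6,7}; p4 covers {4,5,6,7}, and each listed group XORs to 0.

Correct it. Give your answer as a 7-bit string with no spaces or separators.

s1 (pos 1,3,5,7): 1⊕1⊕1⊕1 = 0
s2 (pos 2,3,6,7): 1⊕1⊕0⊕1 = 1
s4 (pos 4,5,6,7): 0⊕1⊕0⊕1 = 0
Syndrome s4…s1 = 010 → error at position 2.
Flip position 2: 1110101 → 1010101

1010101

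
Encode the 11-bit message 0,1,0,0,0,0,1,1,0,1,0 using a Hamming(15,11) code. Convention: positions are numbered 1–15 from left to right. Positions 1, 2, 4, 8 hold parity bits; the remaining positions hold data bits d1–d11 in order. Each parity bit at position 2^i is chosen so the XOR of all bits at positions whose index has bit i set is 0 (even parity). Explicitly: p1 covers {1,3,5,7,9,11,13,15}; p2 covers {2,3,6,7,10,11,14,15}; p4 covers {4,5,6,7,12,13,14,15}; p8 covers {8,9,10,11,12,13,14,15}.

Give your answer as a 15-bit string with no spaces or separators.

Place data at non-parity positions: p1 p2 0 p4 1 0 0 p8 0 0 1 1 0 1 0
p1 (pos 1,3,5,7,9,11,13,15): XOR of data positions = 0⊕1⊕0⊕0⊕1⊕0⊕0 = 0
p2 (pos 2,3,6,7,10,11,14,15): XOR of data positions = 0⊕0⊕0⊕0⊕1⊕1⊕0 = 0
p4 (pos 4,5,6,7,12,13,14,15): XOR of data positions = 1⊕0⊕0⊕1⊕0⊕1⊕0 = 1
p8 (pos 8,9,10,11,12,13,14,15): XOR of data positions = 0⊕0⊕1⊕1⊕0⊕1⊕0 = 1
Codeword: 000110010011010

000110010011010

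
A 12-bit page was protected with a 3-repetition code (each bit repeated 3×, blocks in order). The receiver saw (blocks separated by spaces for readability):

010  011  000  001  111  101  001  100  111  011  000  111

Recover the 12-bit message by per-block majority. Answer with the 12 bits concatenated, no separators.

Block 1 (010): 1 one → 0
Block 2 (011): 2 ones → 1
Block 3 (000): 0 ones → 0
Block 4 (001): 1 one → 0
Block 5 (111): 3 ones → 1
Block 6 (101): 2 ones → 1
Block 7 (001): 1 one → 0
Block 8 (100): 1 one → 0
Block 9 (111): 3 ones → 1
Block 10 (011): 2 ones → 1
Block 11 (000): 0 ones → 0
Block 12 (111): 3 ones → 1

010011001101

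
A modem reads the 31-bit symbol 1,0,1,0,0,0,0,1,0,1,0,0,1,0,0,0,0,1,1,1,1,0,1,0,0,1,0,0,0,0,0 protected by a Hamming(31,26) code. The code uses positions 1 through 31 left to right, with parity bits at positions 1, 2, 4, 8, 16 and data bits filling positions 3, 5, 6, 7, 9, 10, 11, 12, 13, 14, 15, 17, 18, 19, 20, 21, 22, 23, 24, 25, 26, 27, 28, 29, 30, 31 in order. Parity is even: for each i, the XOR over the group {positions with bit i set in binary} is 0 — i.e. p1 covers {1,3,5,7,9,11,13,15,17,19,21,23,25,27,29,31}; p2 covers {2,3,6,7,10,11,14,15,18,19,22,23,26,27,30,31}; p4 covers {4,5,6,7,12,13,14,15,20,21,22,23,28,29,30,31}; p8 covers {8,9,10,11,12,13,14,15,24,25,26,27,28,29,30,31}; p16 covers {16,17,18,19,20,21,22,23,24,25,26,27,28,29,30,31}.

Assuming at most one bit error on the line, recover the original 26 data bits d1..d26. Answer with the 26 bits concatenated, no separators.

s1 (pos 1,3,5,7,9,11,13,15,17,19,21,23,25,27,29,31): 1⊕1⊕0⊕0⊕0⊕0⊕1⊕0⊕0⊕1⊕1⊕1⊕0⊕0⊕0⊕0 = 0
s2 (pos 2,3,6,7,10,11,14,15,18,19,22,23,26,27,30,31): 0⊕1⊕0⊕0⊕1⊕0⊕0⊕0⊕1⊕1⊕0⊕1⊕1⊕0⊕0⊕0 = 0
s4 (pos 4,5,6,7,12,13,14,15,20,21,22,23,28,29,30,31): 0⊕0⊕0⊕0⊕0⊕1⊕0⊕0⊕1⊕1⊕0⊕1⊕0⊕0⊕0⊕0 = 0
s8 (pos 8,9,10,11,12,13,14,15,24,25,26,27,28,29,30,31): 1⊕0⊕1⊕0⊕0⊕1⊕0⊕0⊕0⊕0⊕1⊕0⊕0⊕0⊕0⊕0 = 0
s16 (pos 16,17,18,19,20,21,22,23,24,25,26,27,28,29,30,31): 0⊕0⊕1⊕1⊕1⊕1⊕0⊕1⊕0⊕0⊕1⊕0⊕0⊕0⊕0⊕0 = 0
Syndrome s16…s1 = 00000 → no error.
Read data bits from positions 3,5,6,7,9,10,11,12,13,14,15,17,18,19,20,21,22,23,24,25,26,27,28,29,30,31: 10000100100011110100100000

10000100100011110100100000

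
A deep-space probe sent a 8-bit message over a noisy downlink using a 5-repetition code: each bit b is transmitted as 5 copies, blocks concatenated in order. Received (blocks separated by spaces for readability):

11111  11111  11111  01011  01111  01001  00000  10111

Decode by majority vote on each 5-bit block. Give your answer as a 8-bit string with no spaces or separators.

Block 1 (11111): 5 ones → 1
Block 2 (11111): 5 ones → 1
Block 3 (11111): 5 ones → 1
Block 4 (01011): 3 ones → 1
Block 5 (01111): 4 ones → 1
Block 6 (01001): 2 ones → 0
Block 7 (00000): 0 ones → 0
Block 8 (10111): 4 ones → 1

11111001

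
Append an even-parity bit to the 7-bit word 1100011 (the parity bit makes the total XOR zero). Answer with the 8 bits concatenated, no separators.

XOR of the 7 data bits: 1⊕1⊕0⊕0⊕0⊕1⊕1 = 0
Parity bit = 0 (so all 8 bits XOR to 0).

11000110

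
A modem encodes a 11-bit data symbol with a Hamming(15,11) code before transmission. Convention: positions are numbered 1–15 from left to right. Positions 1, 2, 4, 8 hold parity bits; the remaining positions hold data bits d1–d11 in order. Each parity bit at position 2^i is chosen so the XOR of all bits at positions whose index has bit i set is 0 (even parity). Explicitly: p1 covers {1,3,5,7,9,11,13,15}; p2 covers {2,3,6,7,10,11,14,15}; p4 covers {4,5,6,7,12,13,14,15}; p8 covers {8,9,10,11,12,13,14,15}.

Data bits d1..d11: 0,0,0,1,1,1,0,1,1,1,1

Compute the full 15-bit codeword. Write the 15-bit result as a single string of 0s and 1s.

000100101101111

Place data at non-parity positions: p1 p2 0 p4 0 0 1 p8 1 1 0 1 1 1 1
p1 (pos 1,3,5,7,9,11,13,15): XOR of data positions = 0⊕0⊕1⊕1⊕0⊕1⊕1 = 0
p2 (pos 2,3,6,7,10,11,14,15): XOR of data positions = 0⊕0⊕1⊕1⊕0⊕1⊕1 = 0
p4 (pos 4,5,6,7,12,13,14,15): XOR of data positions = 0⊕0⊕1⊕1⊕1⊕1⊕1 = 1
p8 (pos 8,9,10,11,12,13,14,15): XOR of data positions = 1⊕1⊕0⊕1⊕1⊕1⊕1 = 0
Codeword: 000100101101111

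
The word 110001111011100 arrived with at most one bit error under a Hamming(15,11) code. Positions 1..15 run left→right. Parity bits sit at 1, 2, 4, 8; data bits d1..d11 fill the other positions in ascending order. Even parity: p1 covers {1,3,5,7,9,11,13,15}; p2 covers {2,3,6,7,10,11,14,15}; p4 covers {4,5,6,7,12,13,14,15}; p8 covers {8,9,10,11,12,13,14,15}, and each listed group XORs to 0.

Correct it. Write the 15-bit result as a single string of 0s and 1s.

110001110011100

s1 (pos 1,3,5,7,9,11,13,15): 1⊕0⊕0⊕1⊕1⊕1⊕1⊕0 = 1
s2 (pos 2,3,6,7,10,11,14,15): 1⊕0⊕1⊕1⊕0⊕1⊕0⊕0 = 0
s4 (pos 4,5,6,7,12,13,14,15): 0⊕0⊕1⊕1⊕1⊕1⊕0⊕0 = 0
s8 (pos 8,9,10,11,12,13,14,15): 1⊕1⊕0⊕1⊕1⊕1⊕0⊕0 = 1
Syndrome s8…s1 = 1001 → error at position 9.
Flip position 9: 110001111011100 → 110001110011100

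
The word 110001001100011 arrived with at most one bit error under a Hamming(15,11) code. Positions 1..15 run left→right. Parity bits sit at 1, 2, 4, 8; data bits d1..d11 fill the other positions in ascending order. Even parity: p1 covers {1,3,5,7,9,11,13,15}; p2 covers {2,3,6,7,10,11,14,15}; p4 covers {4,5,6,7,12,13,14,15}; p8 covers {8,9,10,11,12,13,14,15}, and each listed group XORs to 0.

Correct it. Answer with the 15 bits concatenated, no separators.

s1 (pos 1,3,5,7,9,11,13,15): 1⊕0⊕0⊕0⊕1⊕0⊕0⊕1 = 1
s2 (pos 2,3,6,7,10,11,14,15): 1⊕0⊕1⊕0⊕1⊕0⊕1⊕1 = 1
s4 (pos 4,5,6,7,12,13,14,15): 0⊕0⊕1⊕0⊕0⊕0⊕1⊕1 = 1
s8 (pos 8,9,10,11,12,13,14,15): 0⊕1⊕1⊕0⊕0⊕0⊕1⊕1 = 0
Syndrome s8…s1 = 0111 → error at position 7.
Flip position 7: 110001001100011 → 110001101100011

110001101100011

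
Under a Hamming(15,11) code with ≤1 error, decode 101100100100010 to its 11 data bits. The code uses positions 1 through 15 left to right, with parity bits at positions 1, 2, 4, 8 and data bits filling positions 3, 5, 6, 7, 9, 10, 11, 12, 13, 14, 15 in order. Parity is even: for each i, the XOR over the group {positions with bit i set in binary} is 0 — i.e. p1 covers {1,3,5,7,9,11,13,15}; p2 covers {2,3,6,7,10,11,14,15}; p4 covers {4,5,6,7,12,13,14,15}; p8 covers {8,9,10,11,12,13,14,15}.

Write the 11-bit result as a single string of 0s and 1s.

11010100010

s1 (pos 1,3,5,7,9,11,13,15): 1⊕1⊕0⊕1⊕0⊕0⊕0⊕0 = 1
s2 (pos 2,3,6,7,10,11,14,15): 0⊕1⊕0⊕1⊕1⊕0⊕1⊕0 = 0
s4 (pos 4,5,6,7,12,13,14,15): 1⊕0⊕0⊕1⊕0⊕0⊕1⊕0 = 1
s8 (pos 8,9,10,11,12,13,14,15): 0⊕0⊕1⊕0⊕0⊕0⊕1⊕0 = 0
Syndrome s8…s1 = 0101 → error at position 5.
Flip position 5: 101100100100010 → 101110100100010
Read data bits from positions 3,5,6,7,9,10,11,12,13,14,15: 11010100010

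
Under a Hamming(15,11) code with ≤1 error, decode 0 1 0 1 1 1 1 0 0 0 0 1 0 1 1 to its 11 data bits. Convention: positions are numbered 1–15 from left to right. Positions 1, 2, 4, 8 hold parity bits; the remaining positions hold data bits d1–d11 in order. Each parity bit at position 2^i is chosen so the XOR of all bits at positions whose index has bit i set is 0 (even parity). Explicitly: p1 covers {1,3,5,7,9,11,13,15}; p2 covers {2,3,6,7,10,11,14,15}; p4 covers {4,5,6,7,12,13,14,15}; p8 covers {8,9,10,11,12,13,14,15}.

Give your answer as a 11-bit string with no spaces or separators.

01110001010

s1 (pos 1,3,5,7,9,11,13,15): 0⊕0⊕1⊕1⊕0⊕0⊕0⊕1 = 1
s2 (pos 2,3,6,7,10,11,14,15): 1⊕0⊕1⊕1⊕0⊕0⊕1⊕1 = 1
s4 (pos 4,5,6,7,12,13,14,15): 1⊕1⊕1⊕1⊕1⊕0⊕1⊕1 = 1
s8 (pos 8,9,10,11,12,13,14,15): 0⊕0⊕0⊕0⊕1⊕0⊕1⊕1 = 1
Syndrome s8…s1 = 1111 → error at position 15.
Flip position 15: 010111100001011 → 010111100001010
Read data bits from positions 3,5,6,7,9,10,11,12,13,14,15: 01110001010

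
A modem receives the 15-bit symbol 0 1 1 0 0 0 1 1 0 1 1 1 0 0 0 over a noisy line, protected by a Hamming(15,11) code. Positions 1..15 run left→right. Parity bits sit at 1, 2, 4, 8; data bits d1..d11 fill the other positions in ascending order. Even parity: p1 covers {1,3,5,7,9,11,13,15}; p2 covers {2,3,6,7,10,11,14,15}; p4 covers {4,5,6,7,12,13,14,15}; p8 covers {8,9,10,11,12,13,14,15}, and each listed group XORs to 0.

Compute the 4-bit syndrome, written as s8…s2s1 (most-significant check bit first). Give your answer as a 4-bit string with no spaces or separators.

s1 (pos 1,3,5,7,9,11,13,15): 0⊕1⊕0⊕1⊕0⊕1⊕0⊕0 = 1
s2 (pos 2,3,6,7,10,11,14,15): 1⊕1⊕0⊕1⊕1⊕1⊕0⊕0 = 1
s4 (pos 4,5,6,7,12,13,14,15): 0⊕0⊕0⊕1⊕1⊕0⊕0⊕0 = 0
s8 (pos 8,9,10,11,12,13,14,15): 1⊕0⊕1⊕1⊕1⊕0⊕0⊕0 = 0
Syndrome s8…s1 = 0011 → error at position 3.

0011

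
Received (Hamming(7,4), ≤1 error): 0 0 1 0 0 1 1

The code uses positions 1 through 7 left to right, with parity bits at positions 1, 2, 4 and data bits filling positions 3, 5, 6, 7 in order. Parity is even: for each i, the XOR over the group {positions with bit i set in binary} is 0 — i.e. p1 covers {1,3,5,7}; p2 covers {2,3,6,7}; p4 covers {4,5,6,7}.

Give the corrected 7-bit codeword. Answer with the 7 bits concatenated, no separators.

0110011

s1 (pos 1,3,5,7): 0⊕1⊕0⊕1 = 0
s2 (pos 2,3,6,7): 0⊕1⊕1⊕1 = 1
s4 (pos 4,5,6,7): 0⊕0⊕1⊕1 = 0
Syndrome s4…s1 = 010 → error at position 2.
Flip position 2: 0010011 → 0110011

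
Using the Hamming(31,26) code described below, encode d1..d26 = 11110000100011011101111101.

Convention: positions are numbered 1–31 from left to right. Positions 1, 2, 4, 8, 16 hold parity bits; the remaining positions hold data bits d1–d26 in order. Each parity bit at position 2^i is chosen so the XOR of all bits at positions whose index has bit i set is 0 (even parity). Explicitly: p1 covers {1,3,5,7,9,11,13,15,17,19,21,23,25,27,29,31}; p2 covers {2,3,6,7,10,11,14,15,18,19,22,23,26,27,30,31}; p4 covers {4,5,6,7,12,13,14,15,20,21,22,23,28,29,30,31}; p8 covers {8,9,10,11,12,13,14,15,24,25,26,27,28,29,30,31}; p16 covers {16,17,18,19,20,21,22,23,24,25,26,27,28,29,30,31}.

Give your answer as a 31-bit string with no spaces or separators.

Place data at non-parity positions: p1 p2 1 p4 1 1 1 p8 0 0 0 0 1 0 0 p16 0 1 1 0 1 1 1 0 1 1 1 1 1 0 1
p1 (pos 1,3,5,7,9,11,13,15,17,19,21,23,25,27,29,31): XOR of data positions = 1⊕1⊕1⊕0⊕0⊕1⊕0⊕0⊕1⊕1⊕1⊕1⊕1⊕1⊕1 = 1
p2 (pos 2,3,6,7,10,11,14,15,18,19,22,23,26,27,30,31): XOR of data positions = 1⊕1⊕1⊕0⊕0⊕0⊕0⊕1⊕1⊕1⊕1⊕1⊕1⊕0⊕1 = 0
p4 (pos 4,5,6,7,12,13,14,15,20,21,22,23,28,29,30,31): XOR of data positions = 1⊕1⊕1⊕0⊕1⊕0⊕0⊕0⊕1⊕1⊕1⊕1⊕1⊕0⊕1 = 0
p8 (pos 8,9,10,11,12,13,14,15,24,25,26,27,28,29,30,31): XOR of data positions = 0⊕0⊕0⊕0⊕1⊕0⊕0⊕0⊕1⊕1⊕1⊕1⊕1⊕0⊕1 = 1
p16 (pos 16,17,18,19,20,21,22,23,24,25,26,27,28,29,30,31): XOR of data positions = 0⊕1⊕1⊕0⊕1⊕1⊕1⊕0⊕1⊕1⊕1⊕1⊕1⊕0⊕1 = 1
Codeword: 1010111100001001011011101111101

1010111100001001011011101111101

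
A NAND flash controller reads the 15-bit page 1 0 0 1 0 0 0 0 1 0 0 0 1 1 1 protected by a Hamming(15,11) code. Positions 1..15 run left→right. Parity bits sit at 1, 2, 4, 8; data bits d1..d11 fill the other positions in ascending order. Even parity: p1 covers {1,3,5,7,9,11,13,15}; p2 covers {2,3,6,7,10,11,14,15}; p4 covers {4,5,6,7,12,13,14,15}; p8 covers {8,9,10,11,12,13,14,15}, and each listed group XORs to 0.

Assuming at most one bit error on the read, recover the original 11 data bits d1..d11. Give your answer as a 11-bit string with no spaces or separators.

s1 (pos 1,3,5,7,9,11,13,15): 1⊕0⊕0⊕0⊕1⊕0⊕1⊕1 = 0
s2 (pos 2,3,6,7,10,11,14,15): 0⊕0⊕0⊕0⊕0⊕0⊕1⊕1 = 0
s4 (pos 4,5,6,7,12,13,14,15): 1⊕0⊕0⊕0⊕0⊕1⊕1⊕1 = 0
s8 (pos 8,9,10,11,12,13,14,15): 0⊕1⊕0⊕0⊕0⊕1⊕1⊕1 = 0
Syndrome s8…s1 = 0000 → no error.
Read data bits from positions 3,5,6,7,9,10,11,12,13,14,15: 00001000111

00001000111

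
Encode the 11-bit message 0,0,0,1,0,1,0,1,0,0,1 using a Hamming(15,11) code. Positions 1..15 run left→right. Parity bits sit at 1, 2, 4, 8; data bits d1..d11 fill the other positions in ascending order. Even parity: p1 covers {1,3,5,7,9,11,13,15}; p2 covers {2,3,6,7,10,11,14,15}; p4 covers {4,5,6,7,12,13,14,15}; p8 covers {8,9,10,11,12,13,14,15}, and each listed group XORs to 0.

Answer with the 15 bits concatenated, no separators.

010100110101001

Place data at non-parity positions: p1 p2 0 p4 0 0 1 p8 0 1 0 1 0 0 1
p1 (pos 1,3,5,7,9,11,13,15): XOR of data positions = 0⊕0⊕1⊕0⊕0⊕0⊕1 = 0
p2 (pos 2,3,6,7,10,11,14,15): XOR of data positions = 0⊕0⊕1⊕1⊕0⊕0⊕1 = 1
p4 (pos 4,5,6,7,12,13,14,15): XOR of data positions = 0⊕0⊕1⊕1⊕0⊕0⊕1 = 1
p8 (pos 8,9,10,11,12,13,14,15): XOR of data positions = 0⊕1⊕0⊕1⊕0⊕0⊕1 = 1
Codeword: 010100110101001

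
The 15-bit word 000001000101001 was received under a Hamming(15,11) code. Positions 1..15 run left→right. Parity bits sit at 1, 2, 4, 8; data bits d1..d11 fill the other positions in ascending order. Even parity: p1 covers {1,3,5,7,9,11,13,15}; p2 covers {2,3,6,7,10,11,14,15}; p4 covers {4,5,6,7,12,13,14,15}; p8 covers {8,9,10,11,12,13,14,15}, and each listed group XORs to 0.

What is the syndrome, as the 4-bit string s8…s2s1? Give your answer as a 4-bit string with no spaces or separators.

s1 (pos 1,3,5,7,9,11,13,15): 0⊕0⊕0⊕0⊕0⊕0⊕0⊕1 = 1
s2 (pos 2,3,6,7,10,11,14,15): 0⊕0⊕1⊕0⊕1⊕0⊕0⊕1 = 1
s4 (pos 4,5,6,7,12,13,14,15): 0⊕0⊕1⊕0⊕1⊕0⊕0⊕1 = 1
s8 (pos 8,9,10,11,12,13,14,15): 0⊕0⊕1⊕0⊕1⊕0⊕0⊕1 = 1
Syndrome s8…s1 = 1111 → error at position 15.

1111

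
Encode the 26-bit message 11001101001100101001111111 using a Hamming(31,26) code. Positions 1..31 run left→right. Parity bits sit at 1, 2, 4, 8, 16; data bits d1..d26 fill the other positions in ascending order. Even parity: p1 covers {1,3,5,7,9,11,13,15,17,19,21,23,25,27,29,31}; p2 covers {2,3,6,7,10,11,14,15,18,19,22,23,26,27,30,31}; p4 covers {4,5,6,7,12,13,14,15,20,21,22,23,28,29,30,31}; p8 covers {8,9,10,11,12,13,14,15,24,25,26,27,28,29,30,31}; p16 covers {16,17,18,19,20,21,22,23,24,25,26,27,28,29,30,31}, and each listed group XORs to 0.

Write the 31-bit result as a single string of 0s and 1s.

1011100111010010100101001111111

Place data at non-parity positions: p1 p2 1 p4 1 0 0 p8 1 1 0 1 0 0 1 p16 1 0 0 1 0 1 0 0 1 1 1 1 1 1 1
p1 (pos 1,3,5,7,9,11,13,15,17,19,21,23,25,27,29,31): XOR of data positions = 1⊕1⊕0⊕1⊕0⊕0⊕1⊕1⊕0⊕0⊕0⊕1⊕1⊕1⊕1 = 1
p2 (pos 2,3,6,7,10,11,14,15,18,19,22,23,26,27,30,31): XOR of data positions = 1⊕0⊕0⊕1⊕0⊕0⊕1⊕0⊕0⊕1⊕0⊕1⊕1⊕1⊕1 = 0
p4 (pos 4,5,6,7,12,13,14,15,20,21,22,23,28,29,30,31): XOR of data positions = 1⊕0⊕0⊕1⊕0⊕0⊕1⊕1⊕0⊕1⊕0⊕1⊕1⊕1⊕1 = 1
p8 (pos 8,9,10,11,12,13,14,15,24,25,26,27,28,29,30,31): XOR of data positions = 1⊕1⊕0⊕1⊕0⊕0⊕1⊕0⊕1⊕1⊕1⊕1⊕1⊕1⊕1 = 1
p16 (pos 16,17,18,19,20,21,22,23,24,25,26,27,28,29,30,31): XOR of data positions = 1⊕0⊕0⊕1⊕0⊕1⊕0⊕0⊕1⊕1⊕1⊕1⊕1⊕1⊕1 = 0
Codeword: 1011100111010010100101001111111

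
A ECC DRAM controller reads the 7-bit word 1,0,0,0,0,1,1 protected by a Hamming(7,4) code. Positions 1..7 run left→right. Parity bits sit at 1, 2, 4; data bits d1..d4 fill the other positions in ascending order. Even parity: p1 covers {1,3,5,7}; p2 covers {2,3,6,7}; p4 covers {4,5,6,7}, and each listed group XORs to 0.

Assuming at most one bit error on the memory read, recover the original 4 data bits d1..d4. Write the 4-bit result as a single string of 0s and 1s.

0011

s1 (pos 1,3,5,7): 1⊕0⊕0⊕1 = 0
s2 (pos 2,3,6,7): 0⊕0⊕1⊕1 = 0
s4 (pos 4,5,6,7): 0⊕0⊕1⊕1 = 0
Syndrome s4…s1 = 000 → no error.
Read data bits from positions 3,5,6,7: 0011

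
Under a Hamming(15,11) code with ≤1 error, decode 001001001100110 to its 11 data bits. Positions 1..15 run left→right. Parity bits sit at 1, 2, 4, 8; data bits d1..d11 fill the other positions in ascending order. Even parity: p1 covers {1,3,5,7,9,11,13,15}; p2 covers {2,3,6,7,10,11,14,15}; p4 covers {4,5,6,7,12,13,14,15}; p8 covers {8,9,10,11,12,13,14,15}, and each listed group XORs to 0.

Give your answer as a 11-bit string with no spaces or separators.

s1 (pos 1,3,5,7,9,11,13,15): 0⊕1⊕0⊕0⊕1⊕0⊕1⊕0 = 1
s2 (pos 2,3,6,7,10,11,14,15): 0⊕1⊕1⊕0⊕1⊕0⊕1⊕0 = 0
s4 (pos 4,5,6,7,12,13,14,15): 0⊕0⊕1⊕0⊕0⊕1⊕1⊕0 = 1
s8 (pos 8,9,10,11,12,13,14,15): 0⊕1⊕1⊕0⊕0⊕1⊕1⊕0 = 0
Syndrome s8…s1 = 0101 → error at position 5.
Flip position 5: 001001001100110 → 001011001100110
Read data bits from positions 3,5,6,7,9,10,11,12,13,14,15: 11101100110

11101100110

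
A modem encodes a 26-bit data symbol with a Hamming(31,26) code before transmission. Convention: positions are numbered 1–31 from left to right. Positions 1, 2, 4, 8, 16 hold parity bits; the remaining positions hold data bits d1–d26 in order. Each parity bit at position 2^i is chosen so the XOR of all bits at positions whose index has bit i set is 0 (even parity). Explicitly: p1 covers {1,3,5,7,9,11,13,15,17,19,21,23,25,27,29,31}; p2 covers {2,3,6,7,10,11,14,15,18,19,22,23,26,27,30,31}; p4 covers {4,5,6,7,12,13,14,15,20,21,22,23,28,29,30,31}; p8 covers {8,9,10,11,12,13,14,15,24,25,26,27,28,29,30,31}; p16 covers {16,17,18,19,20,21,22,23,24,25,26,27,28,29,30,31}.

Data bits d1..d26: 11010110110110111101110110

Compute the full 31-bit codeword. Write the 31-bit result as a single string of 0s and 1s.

Place data at non-parity positions: p1 p2 1 p4 1 0 1 p8 0 1 1 0 1 1 0 p16 1 1 0 1 1 1 1 0 1 1 1 0 1 1 0
p1 (pos 1,3,5,7,9,11,13,15,17,19,21,23,25,27,29,31): XOR of data positions = 1⊕1⊕1⊕0⊕1⊕1⊕0⊕1⊕0⊕1⊕1⊕1⊕1⊕1⊕0 = 1
p2 (pos 2,3,6,7,10,11,14,15,18,19,22,23,26,27,30,31): XOR of data positions = 1⊕0⊕1⊕1⊕1⊕1⊕0⊕1⊕0⊕1⊕1⊕1⊕1⊕1⊕0 = 1
p4 (pos 4,5,6,7,12,13,14,15,20,21,22,23,28,29,30,31): XOR of data positions = 1⊕0⊕1⊕0⊕1⊕1⊕0⊕1⊕1⊕1⊕1⊕0⊕1⊕1⊕0 = 0
p8 (pos 8,9,10,11,12,13,14,15,24,25,26,27,28,29,30,31): XOR of data positions = 0⊕1⊕1⊕0⊕1⊕1⊕0⊕0⊕1⊕1⊕1⊕0⊕1⊕1⊕0 = 1
p16 (pos 16,17,18,19,20,21,22,23,24,25,26,27,28,29,30,31): XOR of data positions = 1⊕1⊕0⊕1⊕1⊕1⊕1⊕0⊕1⊕1⊕1⊕0⊕1⊕1⊕0 = 1
Codeword: 1110101101101101110111101110110

1110101101101101110111101110110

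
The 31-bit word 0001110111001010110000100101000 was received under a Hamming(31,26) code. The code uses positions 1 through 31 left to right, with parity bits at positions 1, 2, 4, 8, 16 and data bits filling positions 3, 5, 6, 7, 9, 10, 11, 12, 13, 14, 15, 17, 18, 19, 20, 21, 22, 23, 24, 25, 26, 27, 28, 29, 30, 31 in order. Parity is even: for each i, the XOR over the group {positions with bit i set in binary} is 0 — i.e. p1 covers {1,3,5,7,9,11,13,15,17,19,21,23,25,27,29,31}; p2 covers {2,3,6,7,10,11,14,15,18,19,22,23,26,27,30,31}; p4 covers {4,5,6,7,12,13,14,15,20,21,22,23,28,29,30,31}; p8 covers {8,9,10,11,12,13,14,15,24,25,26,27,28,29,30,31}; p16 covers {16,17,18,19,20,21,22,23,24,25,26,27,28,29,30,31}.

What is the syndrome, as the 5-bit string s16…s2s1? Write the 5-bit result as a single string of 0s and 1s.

11100

s1 (pos 1,3,5,7,9,11,13,15,17,19,21,23,25,27,29,31): 0⊕0⊕1⊕0⊕1⊕0⊕1⊕1⊕1⊕0⊕0⊕1⊕0⊕0⊕0⊕0 = 0
s2 (pos 2,3,6,7,10,11,14,15,18,19,22,23,26,27,30,31): 0⊕0⊕1⊕0⊕1⊕0⊕0⊕1⊕1⊕0⊕0⊕1⊕1⊕0⊕0⊕0 = 0
s4 (pos 4,5,6,7,12,13,14,15,20,21,22,23,28,29,30,31): 1⊕1⊕1⊕0⊕0⊕1⊕0⊕1⊕0⊕0⊕0⊕1⊕1⊕0⊕0⊕0 = 1
s8 (pos 8,9,10,11,12,13,14,15,24,25,26,27,28,29,30,31): 1⊕1⊕1⊕0⊕0⊕1⊕0⊕1⊕0⊕0⊕1⊕0⊕1⊕0⊕0⊕0 = 1
s16 (pos 16,17,18,19,20,21,22,23,24,25,26,27,28,29,30,31): 0⊕1⊕1⊕0⊕0⊕0⊕0⊕1⊕0⊕0⊕1⊕0⊕1⊕0⊕0⊕0 = 1
Syndrome s16…s1 = 11100 → error at position 28.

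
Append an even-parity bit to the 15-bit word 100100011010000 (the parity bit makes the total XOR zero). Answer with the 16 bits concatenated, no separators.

XOR of the 15 data bits: 1⊕0⊕0⊕1⊕0⊕0⊕0⊕1⊕1⊕0⊕1⊕0⊕0⊕0⊕0 = 1
Parity bit = 1 (so all 16 bits XOR to 0).

1001000110100001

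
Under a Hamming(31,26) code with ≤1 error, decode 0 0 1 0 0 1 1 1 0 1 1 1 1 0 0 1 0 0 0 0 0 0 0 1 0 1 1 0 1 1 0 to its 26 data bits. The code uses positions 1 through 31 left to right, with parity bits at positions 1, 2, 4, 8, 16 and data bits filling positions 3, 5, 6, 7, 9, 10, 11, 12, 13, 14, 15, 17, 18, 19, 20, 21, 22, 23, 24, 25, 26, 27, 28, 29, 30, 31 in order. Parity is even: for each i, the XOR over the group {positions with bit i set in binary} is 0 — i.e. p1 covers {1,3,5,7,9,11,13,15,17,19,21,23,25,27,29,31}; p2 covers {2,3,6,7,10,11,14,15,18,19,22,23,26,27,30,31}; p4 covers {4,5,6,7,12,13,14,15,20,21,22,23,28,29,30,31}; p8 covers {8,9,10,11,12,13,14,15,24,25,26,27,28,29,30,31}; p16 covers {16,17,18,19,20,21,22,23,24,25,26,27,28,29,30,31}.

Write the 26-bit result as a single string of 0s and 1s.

10110111100000000010110110

s1 (pos 1,3,5,7,9,11,13,15,17,19,21,23,25,27,29,31): 0⊕1⊕0⊕1⊕0⊕1⊕1⊕0⊕0⊕0⊕0⊕0⊕0⊕1⊕1⊕0 = 0
s2 (pos 2,3,6,7,10,11,14,15,18,19,22,23,26,27,30,31): 0⊕1⊕1⊕1⊕1⊕1⊕0⊕0⊕0⊕0⊕0⊕0⊕1⊕1⊕1⊕0 = 0
s4 (pos 4,5,6,7,12,13,14,15,20,21,22,23,28,29,30,31): 0⊕0⊕1⊕1⊕1⊕1⊕0⊕0⊕0⊕0⊕0⊕0⊕0⊕1⊕1⊕0 = 0
s8 (pos 8,9,10,11,12,13,14,15,24,25,26,27,28,29,30,31): 1⊕0⊕1⊕1⊕1⊕1⊕0⊕0⊕1⊕0⊕1⊕1⊕0⊕1⊕1⊕0 = 0
s16 (pos 16,17,18,19,20,21,22,23,24,25,26,27,28,29,30,31): 1⊕0⊕0⊕0⊕0⊕0⊕0⊕0⊕1⊕0⊕1⊕1⊕0⊕1⊕1⊕0 = 0
Syndrome s16…s1 = 00000 → no error.
Read data bits from positions 3,5,6,7,9,10,11,12,13,14,15,17,18,19,20,21,22,23,24,25,26,27,28,29,30,31: 10110111100000000010110110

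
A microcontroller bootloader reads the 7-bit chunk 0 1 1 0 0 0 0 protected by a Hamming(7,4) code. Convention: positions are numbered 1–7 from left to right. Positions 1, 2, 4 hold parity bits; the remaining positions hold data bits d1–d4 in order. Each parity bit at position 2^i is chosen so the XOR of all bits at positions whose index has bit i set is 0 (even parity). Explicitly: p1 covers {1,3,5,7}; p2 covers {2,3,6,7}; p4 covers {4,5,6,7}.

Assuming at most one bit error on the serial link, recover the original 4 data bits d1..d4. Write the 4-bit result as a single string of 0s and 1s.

s1 (pos 1,3,5,7): 0⊕1⊕0⊕0 = 1
s2 (pos 2,3,6,7): 1⊕1⊕0⊕0 = 0
s4 (pos 4,5,6,7): 0⊕0⊕0⊕0 = 0
Syndrome s4…s1 = 001 → error at position 1.
Flip position 1: 0110000 → 1110000
Read data bits from positions 3,5,6,7: 1000

1000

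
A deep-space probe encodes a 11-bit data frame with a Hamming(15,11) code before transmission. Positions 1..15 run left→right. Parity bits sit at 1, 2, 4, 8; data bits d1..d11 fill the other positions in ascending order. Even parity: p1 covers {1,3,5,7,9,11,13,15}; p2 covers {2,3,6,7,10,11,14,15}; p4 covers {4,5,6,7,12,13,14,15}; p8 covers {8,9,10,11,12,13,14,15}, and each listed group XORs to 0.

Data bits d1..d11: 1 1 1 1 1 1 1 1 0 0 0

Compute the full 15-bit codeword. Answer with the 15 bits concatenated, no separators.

111011101111000

Place data at non-parity positions: p1 p2 1 p4 1 1 1 p8 1 1 1 1 0 0 0
p1 (pos 1,3,5,7,9,11,13,15): XOR of data positions = 1⊕1⊕1⊕1⊕1⊕0⊕0 = 1
p2 (pos 2,3,6,7,10,11,14,15): XOR of data positions = 1⊕1⊕1⊕1⊕1⊕0⊕0 = 1
p4 (pos 4,5,6,7,12,13,14,15): XOR of data positions = 1⊕1⊕1⊕1⊕0⊕0⊕0 = 0
p8 (pos 8,9,10,11,12,13,14,15): XOR of data positions = 1⊕1⊕1⊕1⊕0⊕0⊕0 = 0
Codeword: 111011101111000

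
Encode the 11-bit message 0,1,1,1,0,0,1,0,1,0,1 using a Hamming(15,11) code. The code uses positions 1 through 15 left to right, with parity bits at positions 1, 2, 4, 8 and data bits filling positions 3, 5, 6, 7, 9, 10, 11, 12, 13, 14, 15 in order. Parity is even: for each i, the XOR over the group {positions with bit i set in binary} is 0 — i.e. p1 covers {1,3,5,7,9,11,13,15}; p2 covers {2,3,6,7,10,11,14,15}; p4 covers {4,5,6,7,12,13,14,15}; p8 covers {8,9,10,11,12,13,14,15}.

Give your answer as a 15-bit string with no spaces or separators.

100111110010101

Place data at non-parity positions: p1 p2 0 p4 1 1 1 p8 0 0 1 0 1 0 1
p1 (pos 1,3,5,7,9,11,13,15): XOR of data positions = 0⊕1⊕1⊕0⊕1⊕1⊕1 = 1
p2 (pos 2,3,6,7,10,11,14,15): XOR of data positions = 0⊕1⊕1⊕0⊕1⊕0⊕1 = 0
p4 (pos 4,5,6,7,12,13,14,15): XOR of data positions = 1⊕1⊕1⊕0⊕1⊕0⊕1 = 1
p8 (pos 8,9,10,11,12,13,14,15): XOR of data positions = 0⊕0⊕1⊕0⊕1⊕0⊕1 = 1
Codeword: 100111110010101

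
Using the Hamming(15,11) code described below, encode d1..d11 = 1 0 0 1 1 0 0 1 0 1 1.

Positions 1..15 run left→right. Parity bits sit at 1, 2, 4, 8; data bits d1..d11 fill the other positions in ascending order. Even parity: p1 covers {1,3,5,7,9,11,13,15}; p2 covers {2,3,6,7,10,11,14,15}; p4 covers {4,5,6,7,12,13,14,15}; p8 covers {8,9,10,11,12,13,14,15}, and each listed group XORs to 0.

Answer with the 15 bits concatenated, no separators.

Place data at non-parity positions: p1 p2 1 p4 0 0 1 p8 1 0 0 1 0 1 1
p1 (pos 1,3,5,7,9,11,13,15): XOR of data positions = 1⊕0⊕1⊕1⊕0⊕0⊕1 = 0
p2 (pos 2,3,6,7,10,11,14,15): XOR of data positions = 1⊕0⊕1⊕0⊕0⊕1⊕1 = 0
p4 (pos 4,5,6,7,12,13,14,15): XOR of data positions = 0⊕0⊕1⊕1⊕0⊕1⊕1 = 0
p8 (pos 8,9,10,11,12,13,14,15): XOR of data positions = 1⊕0⊕0⊕1⊕0⊕1⊕1 = 0
Codeword: 001000101001011

001000101001011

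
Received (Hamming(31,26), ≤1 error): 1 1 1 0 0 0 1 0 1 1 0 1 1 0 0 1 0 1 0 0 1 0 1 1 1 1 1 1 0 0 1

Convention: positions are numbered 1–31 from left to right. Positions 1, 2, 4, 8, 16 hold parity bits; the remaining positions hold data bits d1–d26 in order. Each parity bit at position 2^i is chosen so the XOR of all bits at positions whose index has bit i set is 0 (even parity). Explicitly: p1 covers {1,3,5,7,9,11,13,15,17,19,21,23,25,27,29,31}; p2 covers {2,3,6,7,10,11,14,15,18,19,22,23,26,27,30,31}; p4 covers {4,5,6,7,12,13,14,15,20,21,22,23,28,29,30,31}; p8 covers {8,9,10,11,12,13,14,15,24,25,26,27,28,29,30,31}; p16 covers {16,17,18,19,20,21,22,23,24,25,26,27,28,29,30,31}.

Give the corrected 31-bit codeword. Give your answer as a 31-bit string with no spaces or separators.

1110011011011001010010111111001

s1 (pos 1,3,5,7,9,11,13,15,17,19,21,23,25,27,29,31): 1⊕1⊕0⊕1⊕1⊕0⊕1⊕0⊕0⊕0⊕1⊕1⊕1⊕1⊕0⊕1 = 0
s2 (pos 2,3,6,7,10,11,14,15,18,19,22,23,26,27,30,31): 1⊕1⊕0⊕1⊕1⊕0⊕0⊕0⊕1⊕0⊕0⊕1⊕1⊕1⊕0⊕1 = 1
s4 (pos 4,5,6,7,12,13,14,15,20,21,22,23,28,29,30,31): 0⊕0⊕0⊕1⊕1⊕1⊕0⊕0⊕0⊕1⊕0⊕1⊕1⊕0⊕0⊕1 = 1
s8 (pos 8,9,10,11,12,13,14,15,24,25,26,27,28,29,30,31): 0⊕1⊕1⊕0⊕1⊕1⊕0⊕0⊕1⊕1⊕1⊕1⊕1⊕0⊕0⊕1 = 0
s16 (pos 16,17,18,19,20,21,22,23,24,25,26,27,28,29,30,31): 1⊕0⊕1⊕0⊕0⊕1⊕0⊕1⊕1⊕1⊕1⊕1⊕1⊕0⊕0⊕1 = 0
Syndrome s16…s1 = 00110 → error at position 6.
Flip position 6: 1110001011011001010010111111001 → 1110011011011001010010111111001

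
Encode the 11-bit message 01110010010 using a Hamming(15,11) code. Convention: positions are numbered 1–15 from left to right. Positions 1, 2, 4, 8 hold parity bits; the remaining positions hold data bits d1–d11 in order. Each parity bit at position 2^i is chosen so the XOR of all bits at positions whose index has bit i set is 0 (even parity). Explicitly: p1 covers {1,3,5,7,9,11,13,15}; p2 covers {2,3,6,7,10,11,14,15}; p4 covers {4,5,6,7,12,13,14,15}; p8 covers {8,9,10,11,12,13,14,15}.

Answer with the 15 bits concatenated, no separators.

Place data at non-parity positions: p1 p2 0 p4 1 1 1 p8 0 0 1 0 0 1 0
p1 (pos 1,3,5,7,9,11,13,15): XOR of data positions = 0⊕1⊕1⊕0⊕1⊕0⊕0 = 1
p2 (pos 2,3,6,7,10,11,14,15): XOR of data positions = 0⊕1⊕1⊕0⊕1⊕1⊕0 = 0
p4 (pos 4,5,6,7,12,13,14,15): XOR of data positions = 1⊕1⊕1⊕0⊕0⊕1⊕0 = 0
p8 (pos 8,9,10,11,12,13,14,15): XOR of data positions = 0⊕0⊕1⊕0⊕0⊕1⊕0 = 0
Codeword: 100011100010010

100011100010010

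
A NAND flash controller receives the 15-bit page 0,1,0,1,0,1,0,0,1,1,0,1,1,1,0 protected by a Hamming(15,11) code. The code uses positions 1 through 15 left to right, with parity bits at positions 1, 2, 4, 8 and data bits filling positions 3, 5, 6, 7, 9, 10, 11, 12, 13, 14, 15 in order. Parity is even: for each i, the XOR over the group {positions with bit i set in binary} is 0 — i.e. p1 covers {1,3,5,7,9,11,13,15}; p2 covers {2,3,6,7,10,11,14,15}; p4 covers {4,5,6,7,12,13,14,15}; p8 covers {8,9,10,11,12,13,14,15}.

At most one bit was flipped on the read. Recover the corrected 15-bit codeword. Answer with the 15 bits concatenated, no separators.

s1 (pos 1,3,5,7,9,11,13,15): 0⊕0⊕0⊕0⊕1⊕0⊕1⊕0 = 0
s2 (pos 2,3,6,7,10,11,14,15): 1⊕0⊕1⊕0⊕1⊕0⊕1⊕0 = 0
s4 (pos 4,5,6,7,12,13,14,15): 1⊕0⊕1⊕0⊕1⊕1⊕1⊕0 = 1
s8 (pos 8,9,10,11,12,13,14,15): 0⊕1⊕1⊕0⊕1⊕1⊕1⊕0 = 1
Syndrome s8…s1 = 1100 → error at position 12.
Flip position 12: 010101001101110 → 010101001100110

010101001100110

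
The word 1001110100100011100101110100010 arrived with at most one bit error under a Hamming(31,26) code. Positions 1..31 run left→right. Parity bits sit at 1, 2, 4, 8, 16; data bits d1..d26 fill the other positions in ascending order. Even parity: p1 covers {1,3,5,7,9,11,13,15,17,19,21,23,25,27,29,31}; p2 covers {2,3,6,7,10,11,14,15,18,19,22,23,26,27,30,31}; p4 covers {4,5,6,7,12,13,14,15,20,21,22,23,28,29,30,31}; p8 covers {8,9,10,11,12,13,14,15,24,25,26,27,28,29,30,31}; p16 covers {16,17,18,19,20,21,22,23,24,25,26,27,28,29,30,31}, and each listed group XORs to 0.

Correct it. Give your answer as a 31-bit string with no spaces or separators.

s1 (pos 1,3,5,7,9,11,13,15,17,19,21,23,25,27,29,31): 1⊕0⊕1⊕0⊕0⊕1⊕0⊕1⊕1⊕0⊕0⊕1⊕0⊕0⊕0⊕0 = 0
s2 (pos 2,3,6,7,10,11,14,15,18,19,22,23,26,27,30,31): 0⊕0⊕1⊕0⊕0⊕1⊕0⊕1⊕0⊕0⊕1⊕1⊕1⊕0⊕1⊕0 = 1
s4 (pos 4,5,6,7,12,13,14,15,20,21,22,23,28,29,30,31): 1⊕1⊕1⊕0⊕0⊕0⊕0⊕1⊕1⊕0⊕1⊕1⊕0⊕0⊕1⊕0 = 0
s8 (pos 8,9,10,11,12,13,14,15,24,25,26,27,28,29,30,31): 1⊕0⊕0⊕1⊕0⊕0⊕0⊕1⊕1⊕0⊕1⊕0⊕0⊕0⊕1⊕0 = 0
s16 (pos 16,17,18,19,20,21,22,23,24,25,26,27,28,29,30,31): 1⊕1⊕0⊕0⊕1⊕0⊕1⊕1⊕1⊕0⊕1⊕0⊕0⊕0⊕1⊕0 = 0
Syndrome s16…s1 = 00010 → error at position 2.
Flip position 2: 1001110100100011100101110100010 → 1101110100100011100101110100010

1101110100100011100101110100010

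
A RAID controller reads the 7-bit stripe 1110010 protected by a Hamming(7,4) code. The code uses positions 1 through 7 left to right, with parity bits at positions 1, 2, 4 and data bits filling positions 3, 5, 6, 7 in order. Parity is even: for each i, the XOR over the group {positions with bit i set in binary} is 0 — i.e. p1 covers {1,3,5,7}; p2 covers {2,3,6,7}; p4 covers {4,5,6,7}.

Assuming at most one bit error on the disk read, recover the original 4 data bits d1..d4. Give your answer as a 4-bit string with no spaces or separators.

1000

s1 (pos 1,3,5,7): 1⊕1⊕0⊕0 = 0
s2 (pos 2,3,6,7): 1⊕1⊕1⊕0 = 1
s4 (pos 4,5,6,7): 0⊕0⊕1⊕0 = 1
Syndrome s4…s1 = 110 → error at position 6.
Flip position 6: 1110010 → 1110000
Read data bits from positions 3,5,6,7: 1000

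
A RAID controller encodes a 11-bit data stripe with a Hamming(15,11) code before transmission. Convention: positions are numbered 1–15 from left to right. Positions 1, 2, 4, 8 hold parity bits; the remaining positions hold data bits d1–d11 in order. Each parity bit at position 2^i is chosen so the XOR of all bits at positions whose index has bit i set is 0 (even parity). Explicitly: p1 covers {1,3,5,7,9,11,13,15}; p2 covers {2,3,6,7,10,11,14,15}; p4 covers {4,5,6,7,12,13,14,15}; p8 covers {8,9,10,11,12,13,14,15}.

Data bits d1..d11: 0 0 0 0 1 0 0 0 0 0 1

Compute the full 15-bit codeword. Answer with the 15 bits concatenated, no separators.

010100001000001

Place data at non-parity positions: p1 p2 0 p4 0 0 0 p8 1 0 0 0 0 0 1
p1 (pos 1,3,5,7,9,11,13,15): XOR of data positions = 0⊕0⊕0⊕1⊕0⊕0⊕1 = 0
p2 (pos 2,3,6,7,10,11,14,15): XOR of data positions = 0⊕0⊕0⊕0⊕0⊕0⊕1 = 1
p4 (pos 4,5,6,7,12,13,14,15): XOR of data positions = 0⊕0⊕0⊕0⊕0⊕0⊕1 = 1
p8 (pos 8,9,10,11,12,13,14,15): XOR of data positions = 1⊕0⊕0⊕0⊕0⊕0⊕1 = 0
Codeword: 010100001000001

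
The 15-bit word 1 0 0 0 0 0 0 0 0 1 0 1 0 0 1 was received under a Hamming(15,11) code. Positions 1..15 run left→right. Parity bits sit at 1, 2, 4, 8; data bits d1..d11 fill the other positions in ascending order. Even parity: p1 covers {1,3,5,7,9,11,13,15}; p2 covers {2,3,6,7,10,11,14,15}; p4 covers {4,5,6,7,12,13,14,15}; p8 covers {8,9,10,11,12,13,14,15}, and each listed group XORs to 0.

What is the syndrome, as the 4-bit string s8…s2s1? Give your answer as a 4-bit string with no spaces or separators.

1000

s1 (pos 1,3,5,7,9,11,13,15): 1⊕0⊕0⊕0⊕0⊕0⊕0⊕1 = 0
s2 (pos 2,3,6,7,10,11,14,15): 0⊕0⊕0⊕0⊕1⊕0⊕0⊕1 = 0
s4 (pos 4,5,6,7,12,13,14,15): 0⊕0⊕0⊕0⊕1⊕0⊕0⊕1 = 0
s8 (pos 8,9,10,11,12,13,14,15): 0⊕0⊕1⊕0⊕1⊕0⊕0⊕1 = 1
Syndrome s8…s1 = 1000 → error at position 8.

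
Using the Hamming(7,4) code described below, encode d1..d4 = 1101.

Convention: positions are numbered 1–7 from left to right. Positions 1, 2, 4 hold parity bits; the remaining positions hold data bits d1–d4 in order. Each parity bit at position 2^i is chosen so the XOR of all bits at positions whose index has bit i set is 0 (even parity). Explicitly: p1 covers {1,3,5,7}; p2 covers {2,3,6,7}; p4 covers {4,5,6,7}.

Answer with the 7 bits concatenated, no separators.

1010101

Place data at non-parity positions: p1 p2 1 p4 1 0 1
p1 (pos 1,3,5,7): XOR of data positions = 1⊕1⊕1 = 1
p2 (pos 2,3,6,7): XOR of data positions = 1⊕0⊕1 = 0
p4 (pos 4,5,6,7): XOR of data positions = 1⊕0⊕1 = 0
Codeword: 1010101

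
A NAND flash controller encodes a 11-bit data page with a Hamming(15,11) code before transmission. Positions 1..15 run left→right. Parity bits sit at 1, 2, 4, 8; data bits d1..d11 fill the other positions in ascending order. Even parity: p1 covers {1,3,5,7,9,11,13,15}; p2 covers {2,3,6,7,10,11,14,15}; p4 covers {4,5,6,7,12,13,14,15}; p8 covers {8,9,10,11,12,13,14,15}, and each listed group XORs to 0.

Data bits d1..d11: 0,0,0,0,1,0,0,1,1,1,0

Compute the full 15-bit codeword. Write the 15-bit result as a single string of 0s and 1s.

Place data at non-parity positions: p1 p2 0 p4 0 0 0 p8 1 0 0 1 1 1 0
p1 (pos 1,3,5,7,9,11,13,15): XOR of data positions = 0⊕0⊕0⊕1⊕0⊕1⊕0 = 0
p2 (pos 2,3,6,7,10,11,14,15): XOR of data positions = 0⊕0⊕0⊕0⊕0⊕1⊕0 = 1
p4 (pos 4,5,6,7,12,13,14,15): XOR of data positions = 0⊕0⊕0⊕1⊕1⊕1⊕0 = 1
p8 (pos 8,9,10,11,12,13,14,15): XOR of data positions = 1⊕0⊕0⊕1⊕1⊕1⊕0 = 0
Codeword: 010100001001110

010100001001110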